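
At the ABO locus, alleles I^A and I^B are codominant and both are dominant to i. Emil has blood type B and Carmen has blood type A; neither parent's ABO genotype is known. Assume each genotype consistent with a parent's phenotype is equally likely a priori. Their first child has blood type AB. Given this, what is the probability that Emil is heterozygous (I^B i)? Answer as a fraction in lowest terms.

1/3

Possible genotypes: Emil ∈ {I^B I^B, I^B i}; Carmen ∈ {I^A I^A, I^A i}.
Weight each parental genotype pair by prior × P(type-AB child):
  I^B I^B × I^A I^A: posterior weight 4/9.
  I^B I^B × I^A i: posterior weight 2/9.
  I^B i × I^A I^A: posterior weight 2/9.
  I^B i × I^A i: posterior weight 1/9.
Sum the posterior weight over pairs where Emil is I^B i: 1/3.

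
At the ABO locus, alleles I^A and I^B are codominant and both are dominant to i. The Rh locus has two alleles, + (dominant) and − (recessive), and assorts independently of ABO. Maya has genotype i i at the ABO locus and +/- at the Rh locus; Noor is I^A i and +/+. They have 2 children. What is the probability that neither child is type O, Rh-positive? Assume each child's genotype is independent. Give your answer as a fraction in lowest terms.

1/4

ABO cross i i × I^A i → 1/2 O, 1/2 A.
Rh cross +/- × +/+ → 1 Rh+; so P(type O, Rh-positive) = 1/2 × 1 = 1/2 per child.
P(not type O, Rh-positive) = 1/2 for one child; (1/2)^2 = 1/4.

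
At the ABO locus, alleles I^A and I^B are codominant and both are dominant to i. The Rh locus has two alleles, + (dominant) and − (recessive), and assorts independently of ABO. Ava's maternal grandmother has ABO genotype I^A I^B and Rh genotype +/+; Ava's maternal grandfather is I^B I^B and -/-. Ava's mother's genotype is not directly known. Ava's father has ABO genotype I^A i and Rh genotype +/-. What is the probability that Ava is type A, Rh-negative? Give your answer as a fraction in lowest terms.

Ava's mother's ABO genotype from I^A I^B × I^B I^B: 1/2 I^A I^B, 1/2 I^B I^B.
Crossing each possibility with the father I^A i and summing P(type A): 1/2·1/2 + 1/2·0 = 1/4.
Similarly for Rh via the mother's Rh distribution: P(Rh-) = 1/4.
Independent loci: 1/4 × 1/4 = 1/16.

1/16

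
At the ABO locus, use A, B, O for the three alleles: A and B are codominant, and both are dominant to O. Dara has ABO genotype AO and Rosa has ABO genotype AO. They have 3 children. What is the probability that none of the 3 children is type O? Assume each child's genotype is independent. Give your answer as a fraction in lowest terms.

ABO cross AO × AO → 1/4 O, 3/4 A.
So P(type O) = 1/4 per child.
P(not type O) = 3/4 for one child; (3/4)^3 = 27/64.

27/64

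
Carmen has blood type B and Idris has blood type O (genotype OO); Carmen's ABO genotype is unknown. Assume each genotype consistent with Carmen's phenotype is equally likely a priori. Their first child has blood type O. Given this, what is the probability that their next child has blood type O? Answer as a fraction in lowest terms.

Possible genotypes: Carmen ∈ {BB, BO}; Idris ∈ {OO}.
Weight each parental genotype pair by prior × P(type-O child):
  BO × OO: posterior weight 1; P(next child type O) = 1/2.
Weighted sum = 1/2.

1/2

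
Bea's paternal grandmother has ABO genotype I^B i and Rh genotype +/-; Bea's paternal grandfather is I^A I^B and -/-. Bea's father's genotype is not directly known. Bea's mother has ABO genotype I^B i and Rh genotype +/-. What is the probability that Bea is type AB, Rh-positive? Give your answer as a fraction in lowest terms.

Bea's father's ABO genotype from I^B i × I^A I^B: 1/4 I^A I^B, 1/4 I^A i, 1/4 I^B I^B, 1/4 I^B i.
Crossing each possibility with the mother I^B i and summing P(type AB): 1/4·1/4 + 1/4·1/4 + 1/4·0 + 1/4·0 = 1/8.
Similarly for Rh via the father's Rh distribution: P(Rh+) = 5/8.
Independent loci: 1/8 × 5/8 = 5/64.

5/64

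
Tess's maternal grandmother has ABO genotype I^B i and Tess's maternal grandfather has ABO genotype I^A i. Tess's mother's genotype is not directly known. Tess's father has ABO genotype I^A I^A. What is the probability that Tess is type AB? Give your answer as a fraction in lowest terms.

1/4

Tess's mother's ABO genotype from I^B i × I^A i: 1/4 I^A I^B, 1/4 I^A i, 1/4 I^B i, 1/4 i i.
Crossing each possibility with the father I^A I^A and summing P(type AB): 1/4·1/2 + 1/4·0 + 1/4·1/2 + 1/4·0 = 1/4.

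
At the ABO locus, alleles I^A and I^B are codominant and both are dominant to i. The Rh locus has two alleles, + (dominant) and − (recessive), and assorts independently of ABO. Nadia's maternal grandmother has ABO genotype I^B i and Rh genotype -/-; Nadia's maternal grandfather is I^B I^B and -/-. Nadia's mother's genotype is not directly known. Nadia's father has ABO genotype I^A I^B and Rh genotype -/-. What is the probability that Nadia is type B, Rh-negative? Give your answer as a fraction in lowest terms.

Nadia's mother's ABO genotype from I^B i × I^B I^B: 1/2 I^B I^B, 1/2 I^B i.
Crossing each possibility with the father I^A I^B and summing P(type B): 1/2·1/2 + 1/2·1/2 = 1/2.
Similarly for Rh via the mother's Rh distribution: P(Rh-) = 1.
Independent loci: 1/2 × 1 = 1/2.

1/2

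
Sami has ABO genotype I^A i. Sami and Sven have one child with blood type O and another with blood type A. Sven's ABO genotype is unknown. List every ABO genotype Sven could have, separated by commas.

For each candidate genotype of Sven, check whether crossing it with I^A i can produce every observed child phenotype.
  I^A I^A → possible child types {A} ✗
  I^A I^B → possible child types {A, B, AB} ✗
  I^A i → possible child types {O, A} ✓
  I^B I^B → possible child types {B, AB} ✗
  I^B i → possible child types {O, A, B, AB} ✓
  i i → possible child types {O, A} ✓

I^A i, I^B i, i i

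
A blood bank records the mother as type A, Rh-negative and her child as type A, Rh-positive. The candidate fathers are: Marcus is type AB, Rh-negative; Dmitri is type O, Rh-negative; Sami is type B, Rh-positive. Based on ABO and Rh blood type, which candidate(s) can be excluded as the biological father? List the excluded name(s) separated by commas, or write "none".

Marcus, Dmitri

A candidate is excluded only if no genotype consistent with his phenotype could produce a type A, Rh-positive child with a type A, Rh-negative mother.
Marcus (type AB, Rh-): no genotype consistent with that phenotype can produce a type-A Rh+ child with a type-A mother.
Dmitri (type O, Rh-): no genotype consistent with that phenotype can produce a type-A Rh+ child with a type-A mother.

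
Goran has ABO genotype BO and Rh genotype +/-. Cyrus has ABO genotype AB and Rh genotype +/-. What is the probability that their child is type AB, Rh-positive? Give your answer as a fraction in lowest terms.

ABO cross BO × AB → offspring phenotypes: 1/4 A, 1/2 B, 1/4 AB.
Rh cross +/- × +/- → 3/4 Rh+, 1/4 Rh-.
Independent loci: P(type AB, Rh-positive) = 1/4 × 3/4 = 3/16.

3/16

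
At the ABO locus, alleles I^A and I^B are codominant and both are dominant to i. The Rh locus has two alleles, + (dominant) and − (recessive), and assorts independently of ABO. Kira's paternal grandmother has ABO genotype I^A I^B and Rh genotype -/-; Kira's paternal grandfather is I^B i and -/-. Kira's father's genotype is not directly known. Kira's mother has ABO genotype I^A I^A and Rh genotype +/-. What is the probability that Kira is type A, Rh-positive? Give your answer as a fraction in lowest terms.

1/4

Kira's father's ABO genotype from I^A I^B × I^B i: 1/4 I^A I^B, 1/4 I^A i, 1/4 I^B I^B, 1/4 I^B i.
Crossing each possibility with the mother I^A I^A and summing P(type A): 1/4·1/2 + 1/4·1 + 1/4·0 + 1/4·1/2 = 1/2.
Similarly for Rh via the father's Rh distribution: P(Rh+) = 1/2.
Independent loci: 1/2 × 1/2 = 1/4.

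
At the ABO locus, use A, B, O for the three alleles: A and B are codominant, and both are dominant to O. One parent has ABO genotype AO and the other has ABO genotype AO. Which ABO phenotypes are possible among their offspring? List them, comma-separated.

O, A

Gametes from AO × AO give offspring ABO genotypes AA, AO, OO, i.e. phenotypes O, A.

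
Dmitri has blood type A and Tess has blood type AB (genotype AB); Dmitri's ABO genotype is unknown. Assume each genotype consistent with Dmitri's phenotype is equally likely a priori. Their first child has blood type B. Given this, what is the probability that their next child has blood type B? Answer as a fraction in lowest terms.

Possible genotypes: Dmitri ∈ {AA, AO}; Tess ∈ {AB}.
Weight each parental genotype pair by prior × P(type-B child):
  AO × AB: posterior weight 1; P(next child type B) = 1/4.
Weighted sum = 1/4.

1/4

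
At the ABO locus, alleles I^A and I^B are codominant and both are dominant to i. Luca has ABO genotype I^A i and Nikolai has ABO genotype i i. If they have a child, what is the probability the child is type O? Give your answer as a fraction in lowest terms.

ABO cross I^A i × i i → offspring phenotypes: 1/2 O, 1/2 A.
So P(type O) = 1/2.

1/2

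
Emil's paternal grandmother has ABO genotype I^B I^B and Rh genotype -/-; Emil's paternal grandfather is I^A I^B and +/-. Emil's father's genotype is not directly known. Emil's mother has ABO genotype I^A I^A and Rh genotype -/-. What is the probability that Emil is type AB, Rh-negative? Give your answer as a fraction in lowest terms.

Emil's father's ABO genotype from I^B I^B × I^A I^B: 1/2 I^A I^B, 1/2 I^B I^B.
Crossing each possibility with the mother I^A I^A and summing P(type AB): 1/2·1/2 + 1/2·1 = 3/4.
Similarly for Rh via the father's Rh distribution: P(Rh-) = 3/4.
Independent loci: 3/4 × 3/4 = 9/16.

9/16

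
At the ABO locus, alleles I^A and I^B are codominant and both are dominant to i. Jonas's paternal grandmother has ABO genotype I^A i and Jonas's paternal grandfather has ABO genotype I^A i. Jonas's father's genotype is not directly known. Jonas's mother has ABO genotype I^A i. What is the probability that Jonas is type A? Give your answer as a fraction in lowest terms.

3/4

Jonas's father's ABO genotype from I^A i × I^A i: 1/4 I^A I^A, 1/2 I^A i, 1/4 i i.
Crossing each possibility with the mother I^A i and summing P(type A): 1/4·1 + 1/2·3/4 + 1/4·1/2 = 3/4.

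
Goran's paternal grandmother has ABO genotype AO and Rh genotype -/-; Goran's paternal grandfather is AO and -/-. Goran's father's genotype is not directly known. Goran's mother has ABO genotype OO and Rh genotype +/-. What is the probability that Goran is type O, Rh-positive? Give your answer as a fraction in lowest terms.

Goran's father's ABO genotype from AO × AO: 1/4 AA, 1/2 AO, 1/4 OO.
Crossing each possibility with the mother OO and summing P(type O): 1/4·0 + 1/2·1/2 + 1/4·1 = 1/2.
Similarly for Rh via the father's Rh distribution: P(Rh+) = 1/2.
Independent loci: 1/2 × 1/2 = 1/4.

1/4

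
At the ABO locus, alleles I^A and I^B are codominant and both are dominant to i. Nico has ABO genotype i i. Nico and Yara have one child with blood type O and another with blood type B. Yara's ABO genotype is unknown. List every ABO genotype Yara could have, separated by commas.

I^B i

For each candidate genotype of Yara, check whether crossing it with i i can produce every observed child phenotype.
  I^A I^A → possible child types {A} ✗
  I^A I^B → possible child types {A, B} ✗
  I^A i → possible child types {O, A} ✗
  I^B I^B → possible child types {B} ✗
  I^B i → possible child types {O, B} ✓
  i i → possible child types {O} ✗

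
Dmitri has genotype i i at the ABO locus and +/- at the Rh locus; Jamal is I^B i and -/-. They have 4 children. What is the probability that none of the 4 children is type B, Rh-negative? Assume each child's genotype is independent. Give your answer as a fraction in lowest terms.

81/256

ABO cross i i × I^B i → 1/2 O, 1/2 B.
Rh cross +/- × -/- → 1/2 Rh+, 1/2 Rh-; so P(type B, Rh-negative) = 1/2 × 1/2 = 1/4 per child.
P(not type B, Rh-negative) = 3/4 for one child; (3/4)^4 = 81/256.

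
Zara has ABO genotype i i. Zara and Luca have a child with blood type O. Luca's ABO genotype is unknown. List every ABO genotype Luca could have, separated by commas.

For each candidate genotype of Luca, check whether crossing it with i i can produce every observed child phenotype.
  I^A I^A → possible child types {A} ✗
  I^A I^B → possible child types {A, B} ✗
  I^A i → possible child types {O, A} ✓
  I^B I^B → possible child types {B} ✗
  I^B i → possible child types {O, B} ✓
  i i → possible child types {O} ✓

I^A i, I^B i, i i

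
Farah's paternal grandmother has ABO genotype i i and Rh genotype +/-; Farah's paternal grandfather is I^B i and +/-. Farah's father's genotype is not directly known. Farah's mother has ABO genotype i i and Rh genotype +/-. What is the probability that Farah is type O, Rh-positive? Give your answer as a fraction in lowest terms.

Farah's father's ABO genotype from i i × I^B i: 1/2 I^B i, 1/2 i i.
Crossing each possibility with the mother i i and summing P(type O): 1/2·1/2 + 1/2·1 = 3/4.
Similarly for Rh via the father's Rh distribution: P(Rh+) = 3/4.
Independent loci: 3/4 × 3/4 = 9/16.

9/16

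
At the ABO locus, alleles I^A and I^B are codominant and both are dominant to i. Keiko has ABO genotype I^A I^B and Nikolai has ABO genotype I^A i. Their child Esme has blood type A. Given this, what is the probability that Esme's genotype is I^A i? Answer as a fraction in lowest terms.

1/2

Cross I^A I^B × I^A i → 1/4 I^A I^A, 1/4 I^A I^B, 1/4 I^A i, 1/4 I^B i.
Type-A genotypes among offspring: I^A I^A (1/4), I^A i (1/4); total 1/2.
P(I^A i | type A) = (1/4) / (1/2) = 1/2.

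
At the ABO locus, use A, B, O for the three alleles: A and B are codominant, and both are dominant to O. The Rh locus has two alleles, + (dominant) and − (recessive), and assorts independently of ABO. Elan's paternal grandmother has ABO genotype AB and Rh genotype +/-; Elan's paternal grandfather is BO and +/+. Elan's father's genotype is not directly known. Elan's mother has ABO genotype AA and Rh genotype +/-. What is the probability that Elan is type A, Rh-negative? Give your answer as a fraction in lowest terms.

Elan's father's ABO genotype from AB × BO: 1/4 AB, 1/4 AO, 1/4 BB, 1/4 BO.
Crossing each possibility with the mother AA and summing P(type A): 1/4·1/2 + 1/4·1 + 1/4·0 + 1/4·1/2 = 1/2.
Similarly for Rh via the father's Rh distribution: P(Rh-) = 1/8.
Independent loci: 1/2 × 1/8 = 1/16.

1/16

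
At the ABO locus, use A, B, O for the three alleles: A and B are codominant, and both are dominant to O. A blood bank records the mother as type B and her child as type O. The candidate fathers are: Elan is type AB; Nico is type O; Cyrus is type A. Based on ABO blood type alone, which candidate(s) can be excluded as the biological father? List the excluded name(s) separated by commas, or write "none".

A candidate is excluded only if no genotype consistent with his phenotype could produce a type O child with a type B mother.
Elan (type AB): no genotype consistent with that phenotype can produce a type-O child with a type-B mother.

Elan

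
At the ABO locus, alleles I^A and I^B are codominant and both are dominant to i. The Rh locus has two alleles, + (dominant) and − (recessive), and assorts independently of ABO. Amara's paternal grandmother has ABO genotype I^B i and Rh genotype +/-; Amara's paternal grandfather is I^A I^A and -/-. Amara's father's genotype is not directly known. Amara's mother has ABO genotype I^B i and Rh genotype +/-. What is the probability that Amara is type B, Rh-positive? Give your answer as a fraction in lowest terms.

Amara's father's ABO genotype from I^B i × I^A I^A: 1/2 I^A I^B, 1/2 I^A i.
Crossing each possibility with the mother I^B i and summing P(type B): 1/2·1/2 + 1/2·1/4 = 3/8.
Similarly for Rh via the father's Rh distribution: P(Rh+) = 5/8.
Independent loci: 3/8 × 5/8 = 15/64.

15/64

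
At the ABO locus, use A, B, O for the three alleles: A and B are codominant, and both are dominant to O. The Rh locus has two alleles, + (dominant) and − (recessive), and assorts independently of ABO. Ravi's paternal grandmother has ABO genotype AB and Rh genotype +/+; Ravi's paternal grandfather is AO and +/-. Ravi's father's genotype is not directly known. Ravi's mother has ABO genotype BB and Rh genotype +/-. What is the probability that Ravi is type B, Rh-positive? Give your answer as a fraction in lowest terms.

Ravi's father's ABO genotype from AB × AO: 1/4 AA, 1/4 AB, 1/4 AO, 1/4 BO.
Crossing each possibility with the mother BB and summing P(type B): 1/4·0 + 1/4·1/2 + 1/4·1/2 + 1/4·1 = 1/2.
Similarly for Rh via the father's Rh distribution: P(Rh+) = 7/8.
Independent loci: 1/2 × 7/8 = 7/16.

7/16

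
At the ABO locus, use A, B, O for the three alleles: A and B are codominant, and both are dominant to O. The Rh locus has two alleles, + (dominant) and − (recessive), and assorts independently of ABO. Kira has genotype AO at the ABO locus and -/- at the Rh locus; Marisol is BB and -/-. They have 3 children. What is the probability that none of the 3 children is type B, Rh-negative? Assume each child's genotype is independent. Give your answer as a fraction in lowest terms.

1/8

ABO cross AO × BB → 1/2 B, 1/2 AB.
Rh cross -/- × -/- → 1 Rh-; so P(type B, Rh-negative) = 1/2 × 1 = 1/2 per child.
P(not type B, Rh-negative) = 1/2 for one child; (1/2)^3 = 1/8.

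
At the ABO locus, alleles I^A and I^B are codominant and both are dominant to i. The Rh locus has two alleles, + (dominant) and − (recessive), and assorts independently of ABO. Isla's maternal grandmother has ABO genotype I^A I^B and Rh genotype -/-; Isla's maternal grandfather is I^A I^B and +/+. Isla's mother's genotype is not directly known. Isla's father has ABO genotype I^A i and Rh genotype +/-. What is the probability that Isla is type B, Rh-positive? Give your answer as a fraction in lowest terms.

Isla's mother's ABO genotype from I^A I^B × I^A I^B: 1/4 I^A I^A, 1/2 I^A I^B, 1/4 I^B I^B.
Crossing each possibility with the father I^A i and summing P(type B): 1/4·0 + 1/2·1/4 + 1/4·1/2 = 1/4.
Similarly for Rh via the mother's Rh distribution: P(Rh+) = 3/4.
Independent loci: 1/4 × 3/4 = 3/16.

3/16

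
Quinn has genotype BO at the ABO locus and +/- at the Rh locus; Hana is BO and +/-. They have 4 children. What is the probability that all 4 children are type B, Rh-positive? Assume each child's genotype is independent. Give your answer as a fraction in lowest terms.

ABO cross BO × BO → 1/4 O, 3/4 B.
Rh cross +/- × +/- → 3/4 Rh+, 1/4 Rh-; so P(type B, Rh-positive) = 3/4 × 3/4 = 9/16 per child.
All 4 independent: (9/16)^4 = 6561/65536.

6561/65536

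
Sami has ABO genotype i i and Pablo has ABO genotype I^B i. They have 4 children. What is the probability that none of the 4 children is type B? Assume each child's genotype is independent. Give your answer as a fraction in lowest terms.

1/16

ABO cross i i × I^B i → 1/2 O, 1/2 B.
So P(type B) = 1/2 per child.
P(not type B) = 1/2 for one child; (1/2)^4 = 1/16.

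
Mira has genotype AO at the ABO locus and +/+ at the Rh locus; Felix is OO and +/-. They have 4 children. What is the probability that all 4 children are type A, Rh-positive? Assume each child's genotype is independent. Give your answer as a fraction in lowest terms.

1/16

ABO cross AO × OO → 1/2 O, 1/2 A.
Rh cross +/+ × +/- → 1 Rh+; so P(type A, Rh-positive) = 1/2 × 1 = 1/2 per child.
All 4 independent: (1/2)^4 = 1/16.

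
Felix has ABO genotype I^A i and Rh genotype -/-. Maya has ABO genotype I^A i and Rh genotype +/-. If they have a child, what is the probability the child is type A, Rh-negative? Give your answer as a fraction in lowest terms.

ABO cross I^A i × I^A i → offspring phenotypes: 1/4 O, 3/4 A.
Rh cross -/- × +/- → 1/2 Rh+, 1/2 Rh-.
Independent loci: P(type A, Rh-negative) = 3/4 × 1/2 = 3/8.

3/8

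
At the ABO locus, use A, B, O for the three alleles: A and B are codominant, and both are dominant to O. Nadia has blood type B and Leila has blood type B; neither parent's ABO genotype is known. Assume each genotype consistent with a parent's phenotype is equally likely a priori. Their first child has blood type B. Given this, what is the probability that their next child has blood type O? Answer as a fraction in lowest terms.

1/20

Possible genotypes: Nadia ∈ {BB, BO}; Leila ∈ {BB, BO}.
Weight each parental genotype pair by prior × P(type-B child):
  BB × BB: posterior weight 4/15; P(next child type O) = 0.
  BB × BO: posterior weight 4/15; P(next child type O) = 0.
  BO × BB: posterior weight 4/15; P(next child type O) = 0.
  BO × BO: posterior weight 1/5; P(next child type O) = 1/4.
Weighted sum = 1/20.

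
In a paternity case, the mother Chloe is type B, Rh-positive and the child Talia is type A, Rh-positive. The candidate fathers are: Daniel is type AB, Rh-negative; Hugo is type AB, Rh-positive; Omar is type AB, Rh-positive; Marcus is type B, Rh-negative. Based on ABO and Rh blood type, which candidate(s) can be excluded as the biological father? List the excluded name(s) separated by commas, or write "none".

Marcus

A candidate is excluded only if no genotype consistent with his phenotype could produce a type A, Rh-positive child with a type B, Rh-positive mother.
Marcus (type B, Rh-): no genotype consistent with that phenotype can produce a type-A Rh+ child with a type-B mother.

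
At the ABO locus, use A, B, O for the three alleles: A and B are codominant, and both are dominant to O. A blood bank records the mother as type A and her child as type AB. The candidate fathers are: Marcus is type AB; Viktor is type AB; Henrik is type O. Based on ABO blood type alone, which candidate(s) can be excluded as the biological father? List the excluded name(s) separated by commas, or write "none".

Henrik

A candidate is excluded only if no genotype consistent with his phenotype could produce a type AB child with a type A mother.
Henrik (type O): no genotype consistent with that phenotype can produce a type-AB child with a type-A mother.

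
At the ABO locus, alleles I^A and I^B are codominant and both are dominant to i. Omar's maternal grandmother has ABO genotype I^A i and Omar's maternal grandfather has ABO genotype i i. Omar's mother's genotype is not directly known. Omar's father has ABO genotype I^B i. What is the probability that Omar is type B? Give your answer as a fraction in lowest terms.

3/8

Omar's mother's ABO genotype from I^A i × i i: 1/2 I^A i, 1/2 i i.
Crossing each possibility with the father I^B i and summing P(type B): 1/2·1/4 + 1/2·1/2 = 3/8.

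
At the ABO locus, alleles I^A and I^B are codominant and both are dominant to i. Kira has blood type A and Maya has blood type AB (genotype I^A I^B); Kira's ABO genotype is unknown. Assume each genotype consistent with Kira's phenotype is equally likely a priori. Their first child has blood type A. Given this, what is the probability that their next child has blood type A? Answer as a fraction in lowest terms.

Possible genotypes: Kira ∈ {I^A I^A, I^A i}; Maya ∈ {I^A I^B}.
Weight each parental genotype pair by prior × P(type-A child):
  I^A I^A × I^A I^B: posterior weight 1/2; P(next child type A) = 1/2.
  I^A i × I^A I^B: posterior weight 1/2; P(next child type A) = 1/2.
Weighted sum = 1/2.

1/2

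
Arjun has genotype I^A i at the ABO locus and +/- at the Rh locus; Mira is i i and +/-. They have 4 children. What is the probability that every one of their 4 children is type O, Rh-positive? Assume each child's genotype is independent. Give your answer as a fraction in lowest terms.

81/4096

ABO cross I^A i × i i → 1/2 O, 1/2 A.
Rh cross +/- × +/- → 3/4 Rh+, 1/4 Rh-; so P(type O, Rh-positive) = 1/2 × 3/4 = 3/8 per child.
All 4 independent: (3/8)^4 = 81/4096.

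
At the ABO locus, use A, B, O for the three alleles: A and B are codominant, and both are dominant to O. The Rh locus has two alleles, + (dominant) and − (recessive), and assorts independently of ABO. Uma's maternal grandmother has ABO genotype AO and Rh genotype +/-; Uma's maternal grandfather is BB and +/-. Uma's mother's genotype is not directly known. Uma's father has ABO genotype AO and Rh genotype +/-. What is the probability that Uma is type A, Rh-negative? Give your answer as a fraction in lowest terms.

3/32

Uma's mother's ABO genotype from AO × BB: 1/2 AB, 1/2 BO.
Crossing each possibility with the father AO and summing P(type A): 1/2·1/2 + 1/2·1/4 = 3/8.
Similarly for Rh via the mother's Rh distribution: P(Rh-) = 1/4.
Independent loci: 3/8 × 1/4 = 3/32.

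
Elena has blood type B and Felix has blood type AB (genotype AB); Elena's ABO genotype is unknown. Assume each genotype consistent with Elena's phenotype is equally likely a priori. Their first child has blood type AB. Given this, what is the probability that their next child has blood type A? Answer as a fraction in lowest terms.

1/12

Possible genotypes: Elena ∈ {BB, BO}; Felix ∈ {AB}.
Weight each parental genotype pair by prior × P(type-AB child):
  BB × AB: posterior weight 2/3; P(next child type A) = 0.
  BO × AB: posterior weight 1/3; P(next child type A) = 1/4.
Weighted sum = 1/12.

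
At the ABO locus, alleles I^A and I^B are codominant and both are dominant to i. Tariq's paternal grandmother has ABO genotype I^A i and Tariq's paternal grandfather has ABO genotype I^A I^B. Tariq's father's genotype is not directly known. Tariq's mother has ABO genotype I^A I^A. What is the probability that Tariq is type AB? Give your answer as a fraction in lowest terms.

1/4

Tariq's father's ABO genotype from I^A i × I^A I^B: 1/4 I^A I^A, 1/4 I^A I^B, 1/4 I^A i, 1/4 I^B i.
Crossing each possibility with the mother I^A I^A and summing P(type AB): 1/4·0 + 1/4·1/2 + 1/4·0 + 1/4·1/2 = 1/4.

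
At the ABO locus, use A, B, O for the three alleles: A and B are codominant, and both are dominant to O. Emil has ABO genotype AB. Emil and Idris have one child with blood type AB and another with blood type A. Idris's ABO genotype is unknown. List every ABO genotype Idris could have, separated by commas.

For each candidate genotype of Idris, check whether crossing it with AB can produce every observed child phenotype.
  AA → possible child types {A, AB} ✓
  AB → possible child types {A, B, AB} ✓
  AO → possible child types {A, B, AB} ✓
  BB → possible child types {B, AB} ✗
  BO → possible child types {A, B, AB} ✓
  OO → possible child types {A, B} ✗

AA, AB, AO, BO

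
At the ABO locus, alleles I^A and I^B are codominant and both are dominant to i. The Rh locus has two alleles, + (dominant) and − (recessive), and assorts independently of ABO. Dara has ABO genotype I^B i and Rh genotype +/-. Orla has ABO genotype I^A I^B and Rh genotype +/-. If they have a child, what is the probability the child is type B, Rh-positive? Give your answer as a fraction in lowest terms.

ABO cross I^B i × I^A I^B → offspring phenotypes: 1/4 A, 1/2 B, 1/4 AB.
Rh cross +/- × +/- → 3/4 Rh+, 1/4 Rh-.
Independent loci: P(type B, Rh-positive) = 1/2 × 3/4 = 3/8.

3/8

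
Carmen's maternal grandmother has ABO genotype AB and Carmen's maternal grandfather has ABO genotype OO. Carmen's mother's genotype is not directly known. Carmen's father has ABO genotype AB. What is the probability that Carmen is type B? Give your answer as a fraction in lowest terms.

Carmen's mother's ABO genotype from AB × OO: 1/2 AO, 1/2 BO.
Crossing each possibility with the father AB and summing P(type B): 1/2·1/4 + 1/2·1/2 = 3/8.

3/8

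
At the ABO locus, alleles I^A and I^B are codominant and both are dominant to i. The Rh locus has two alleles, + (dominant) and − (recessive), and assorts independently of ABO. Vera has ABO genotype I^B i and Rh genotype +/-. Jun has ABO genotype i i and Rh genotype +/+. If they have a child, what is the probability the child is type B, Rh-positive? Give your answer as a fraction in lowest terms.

1/2

ABO cross I^B i × i i → offspring phenotypes: 1/2 O, 1/2 B.
Rh cross +/- × +/+ → 1 Rh+.
Independent loci: P(type B, Rh-positive) = 1/2 × 1 = 1/2.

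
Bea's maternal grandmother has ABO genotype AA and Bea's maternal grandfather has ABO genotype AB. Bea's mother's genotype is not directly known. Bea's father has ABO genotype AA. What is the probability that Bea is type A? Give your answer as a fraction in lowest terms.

3/4

Bea's mother's ABO genotype from AA × AB: 1/2 AA, 1/2 AB.
Crossing each possibility with the father AA and summing P(type A): 1/2·1 + 1/2·1/2 = 3/4.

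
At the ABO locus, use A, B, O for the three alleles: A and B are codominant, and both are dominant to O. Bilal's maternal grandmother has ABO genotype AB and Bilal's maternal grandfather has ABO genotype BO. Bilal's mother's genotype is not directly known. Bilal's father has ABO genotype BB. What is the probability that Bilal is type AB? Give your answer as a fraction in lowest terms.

Bilal's mother's ABO genotype from AB × BO: 1/4 AB, 1/4 AO, 1/4 BB, 1/4 BO.
Crossing each possibility with the father BB and summing P(type AB): 1/4·1/2 + 1/4·1/2 + 1/4·0 + 1/4·0 = 1/4.

1/4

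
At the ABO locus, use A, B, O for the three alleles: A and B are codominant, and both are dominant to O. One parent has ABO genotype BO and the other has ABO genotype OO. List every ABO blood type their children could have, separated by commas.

O, B

Gametes from BO × OO give offspring ABO genotypes BO, OO, i.e. phenotypes O, B.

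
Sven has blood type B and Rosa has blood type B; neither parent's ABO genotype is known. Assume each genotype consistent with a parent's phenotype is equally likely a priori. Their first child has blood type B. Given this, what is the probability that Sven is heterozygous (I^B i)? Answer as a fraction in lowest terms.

Possible genotypes: Sven ∈ {I^B I^B, I^B i}; Rosa ∈ {I^B I^B, I^B i}.
Weight each parental genotype pair by prior × P(type-B child):
  I^B I^B × I^B I^B: posterior weight 4/15.
  I^B I^B × I^B i: posterior weight 4/15.
  I^B i × I^B I^B: posterior weight 4/15.
  I^B i × I^B i: posterior weight 1/5.
Sum the posterior weight over pairs where Sven is I^B i: 7/15.

7/15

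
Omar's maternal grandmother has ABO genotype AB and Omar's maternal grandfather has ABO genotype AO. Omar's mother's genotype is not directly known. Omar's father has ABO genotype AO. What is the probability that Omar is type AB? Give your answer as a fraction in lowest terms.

1/8

Omar's mother's ABO genotype from AB × AO: 1/4 AA, 1/4 AB, 1/4 AO, 1/4 BO.
Crossing each possibility with the father AO and summing P(type AB): 1/4·0 + 1/4·1/4 + 1/4·0 + 1/4·1/4 = 1/8.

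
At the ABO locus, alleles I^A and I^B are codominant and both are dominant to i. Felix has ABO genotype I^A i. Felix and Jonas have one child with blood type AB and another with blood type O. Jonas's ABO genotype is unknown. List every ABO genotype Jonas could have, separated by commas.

For each candidate genotype of Jonas, check whether crossing it with I^A i can produce every observed child phenotype.
  I^A I^A → possible child types {A} ✗
  I^A I^B → possible child types {A, B, AB} ✗
  I^A i → possible child types {O, A} ✗
  I^B I^B → possible child types {B, AB} ✗
  I^B i → possible child types {O, A, B, AB} ✓
  i i → possible child types {O, A} ✗

I^B i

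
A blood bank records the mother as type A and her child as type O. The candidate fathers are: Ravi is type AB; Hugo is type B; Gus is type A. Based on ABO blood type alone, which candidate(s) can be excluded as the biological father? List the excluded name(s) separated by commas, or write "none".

A candidate is excluded only if no genotype consistent with his phenotype could produce a type O child with a type A mother.
Ravi (type AB): no genotype consistent with that phenotype can produce a type-O child with a type-A mother.

Ravi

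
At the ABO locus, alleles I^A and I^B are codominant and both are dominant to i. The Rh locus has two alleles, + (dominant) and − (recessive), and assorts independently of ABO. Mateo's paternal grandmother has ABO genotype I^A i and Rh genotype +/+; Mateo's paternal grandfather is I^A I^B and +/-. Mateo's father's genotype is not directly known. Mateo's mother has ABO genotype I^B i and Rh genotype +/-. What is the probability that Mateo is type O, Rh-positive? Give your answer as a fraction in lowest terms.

Mateo's father's ABO genotype from I^A i × I^A I^B: 1/4 I^A I^A, 1/4 I^A I^B, 1/4 I^A i, 1/4 I^B i.
Crossing each possibility with the mother I^B i and summing P(type O): 1/4·0 + 1/4·0 + 1/4·1/4 + 1/4·1/4 = 1/8.
Similarly for Rh via the father's Rh distribution: P(Rh+) = 7/8.
Independent loci: 1/8 × 7/8 = 7/64.

7/64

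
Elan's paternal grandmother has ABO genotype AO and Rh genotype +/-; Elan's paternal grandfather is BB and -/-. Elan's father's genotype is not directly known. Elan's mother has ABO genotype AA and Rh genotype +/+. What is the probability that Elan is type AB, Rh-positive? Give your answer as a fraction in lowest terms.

1/2

Elan's father's ABO genotype from AO × BB: 1/2 AB, 1/2 BO.
Crossing each possibility with the mother AA and summing P(type AB): 1/2·1/2 + 1/2·1/2 = 1/2.
Similarly for Rh via the father's Rh distribution: P(Rh+) = 1.
Independent loci: 1/2 × 1 = 1/2.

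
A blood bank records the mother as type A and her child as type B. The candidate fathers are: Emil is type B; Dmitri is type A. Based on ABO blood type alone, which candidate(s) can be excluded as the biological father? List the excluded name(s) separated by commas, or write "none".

A candidate is excluded only if no genotype consistent with his phenotype could produce a type B child with a type A mother.
Dmitri (type A): no genotype consistent with that phenotype can produce a type-B child with a type-A mother.

Dmitri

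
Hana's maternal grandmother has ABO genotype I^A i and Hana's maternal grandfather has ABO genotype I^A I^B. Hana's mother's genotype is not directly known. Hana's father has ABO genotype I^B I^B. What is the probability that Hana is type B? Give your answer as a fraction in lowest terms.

Hana's mother's ABO genotype from I^A i × I^A I^B: 1/4 I^A I^A, 1/4 I^A I^B, 1/4 I^A i, 1/4 I^B i.
Crossing each possibility with the father I^B I^B and summing P(type B): 1/4·0 + 1/4·1/2 + 1/4·1/2 + 1/4·1 = 1/2.

1/2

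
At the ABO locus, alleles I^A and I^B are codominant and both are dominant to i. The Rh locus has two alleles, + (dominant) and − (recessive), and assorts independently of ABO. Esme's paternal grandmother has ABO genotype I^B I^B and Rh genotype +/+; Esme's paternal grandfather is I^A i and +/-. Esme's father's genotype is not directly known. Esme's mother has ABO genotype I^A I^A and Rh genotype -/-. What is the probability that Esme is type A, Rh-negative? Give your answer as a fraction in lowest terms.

Esme's father's ABO genotype from I^B I^B × I^A i: 1/2 I^A I^B, 1/2 I^B i.
Crossing each possibility with the mother I^A I^A and summing P(type A): 1/2·1/2 + 1/2·1/2 = 1/2.
Similarly for Rh via the father's Rh distribution: P(Rh-) = 1/4.
Independent loci: 1/2 × 1/4 = 1/8.

1/8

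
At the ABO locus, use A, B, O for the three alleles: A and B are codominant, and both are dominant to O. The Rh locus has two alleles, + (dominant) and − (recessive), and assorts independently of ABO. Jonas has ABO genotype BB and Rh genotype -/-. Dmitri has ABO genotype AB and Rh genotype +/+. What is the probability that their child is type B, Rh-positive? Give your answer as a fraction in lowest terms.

1/2

ABO cross BB × AB → offspring phenotypes: 1/2 B, 1/2 AB.
Rh cross -/- × +/+ → 1 Rh+.
Independent loci: P(type B, Rh-positive) = 1/2 × 1 = 1/2.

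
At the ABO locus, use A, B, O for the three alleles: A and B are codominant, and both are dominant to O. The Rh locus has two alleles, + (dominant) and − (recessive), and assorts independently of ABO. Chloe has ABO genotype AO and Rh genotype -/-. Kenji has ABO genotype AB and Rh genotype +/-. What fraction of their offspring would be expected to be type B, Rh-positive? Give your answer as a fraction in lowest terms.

1/8

ABO cross AO × AB → offspring phenotypes: 1/2 A, 1/4 B, 1/4 AB.
Rh cross -/- × +/- → 1/2 Rh+, 1/2 Rh-.
Independent loci: P(type B, Rh-positive) = 1/4 × 1/2 = 1/8.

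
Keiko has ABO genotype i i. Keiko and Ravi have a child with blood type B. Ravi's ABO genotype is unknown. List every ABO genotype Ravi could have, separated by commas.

I^A I^B, I^B I^B, I^B i

For each candidate genotype of Ravi, check whether crossing it with i i can produce every observed child phenotype.
  I^A I^A → possible child types {A} ✗
  I^A I^B → possible child types {A, B} ✓
  I^A i → possible child types {O, A} ✗
  I^B I^B → possible child types {B} ✓
  I^B i → possible child types {O, B} ✓
  i i → possible child types {O} ✗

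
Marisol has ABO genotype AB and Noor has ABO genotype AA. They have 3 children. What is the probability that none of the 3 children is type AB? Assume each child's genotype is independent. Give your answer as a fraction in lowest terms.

1/8

ABO cross AB × AA → 1/2 A, 1/2 AB.
So P(type AB) = 1/2 per child.
P(not type AB) = 1/2 for one child; (1/2)^3 = 1/8.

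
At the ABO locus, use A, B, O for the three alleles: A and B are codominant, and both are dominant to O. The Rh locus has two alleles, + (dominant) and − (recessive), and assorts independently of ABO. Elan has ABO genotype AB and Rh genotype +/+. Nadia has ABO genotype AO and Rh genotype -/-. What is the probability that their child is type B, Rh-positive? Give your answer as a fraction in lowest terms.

1/4

ABO cross AB × AO → offspring phenotypes: 1/2 A, 1/4 B, 1/4 AB.
Rh cross +/+ × -/- → 1 Rh+.
Independent loci: P(type B, Rh-positive) = 1/4 × 1 = 1/4.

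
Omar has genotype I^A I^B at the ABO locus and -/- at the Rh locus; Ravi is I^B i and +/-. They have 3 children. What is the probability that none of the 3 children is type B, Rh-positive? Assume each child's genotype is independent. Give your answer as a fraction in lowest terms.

ABO cross I^A I^B × I^B i → 1/4 A, 1/2 B, 1/4 AB.
Rh cross -/- × +/- → 1/2 Rh+, 1/2 Rh-; so P(type B, Rh-positive) = 1/2 × 1/2 = 1/4 per child.
P(not type B, Rh-positive) = 3/4 for one child; (3/4)^3 = 27/64.

27/64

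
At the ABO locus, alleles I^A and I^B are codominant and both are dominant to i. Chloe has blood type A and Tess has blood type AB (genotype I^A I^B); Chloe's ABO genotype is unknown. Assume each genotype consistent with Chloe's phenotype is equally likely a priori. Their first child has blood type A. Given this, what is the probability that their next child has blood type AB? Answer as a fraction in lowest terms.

Possible genotypes: Chloe ∈ {I^A I^A, I^A i}; Tess ∈ {I^A I^B}.
Weight each parental genotype pair by prior × P(type-A child):
  I^A I^A × I^A I^B: posterior weight 1/2; P(next child type AB) = 1/2.
  I^A i × I^A I^B: posterior weight 1/2; P(next child type AB) = 1/4.
Weighted sum = 3/8.

3/8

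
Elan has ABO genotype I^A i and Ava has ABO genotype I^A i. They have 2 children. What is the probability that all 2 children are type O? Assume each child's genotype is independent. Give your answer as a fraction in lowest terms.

1/16

ABO cross I^A i × I^A i → 1/4 O, 3/4 A.
So P(type O) = 1/4 per child.
All 2 independent: (1/4)^2 = 1/16.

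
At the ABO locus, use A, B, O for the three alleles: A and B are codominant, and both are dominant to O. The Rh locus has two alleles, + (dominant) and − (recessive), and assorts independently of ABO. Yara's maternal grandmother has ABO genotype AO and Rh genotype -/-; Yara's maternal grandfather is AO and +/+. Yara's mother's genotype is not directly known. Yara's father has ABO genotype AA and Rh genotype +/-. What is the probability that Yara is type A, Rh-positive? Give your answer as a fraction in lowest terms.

Yara's mother's ABO genotype from AO × AO: 1/4 AA, 1/2 AO, 1/4 OO.
Crossing each possibility with the father AA and summing P(type A): 1/4·1 + 1/2·1 + 1/4·1 = 1.
Similarly for Rh via the mother's Rh distribution: P(Rh+) = 3/4.
Independent loci: 1 × 3/4 = 3/4.

3/4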